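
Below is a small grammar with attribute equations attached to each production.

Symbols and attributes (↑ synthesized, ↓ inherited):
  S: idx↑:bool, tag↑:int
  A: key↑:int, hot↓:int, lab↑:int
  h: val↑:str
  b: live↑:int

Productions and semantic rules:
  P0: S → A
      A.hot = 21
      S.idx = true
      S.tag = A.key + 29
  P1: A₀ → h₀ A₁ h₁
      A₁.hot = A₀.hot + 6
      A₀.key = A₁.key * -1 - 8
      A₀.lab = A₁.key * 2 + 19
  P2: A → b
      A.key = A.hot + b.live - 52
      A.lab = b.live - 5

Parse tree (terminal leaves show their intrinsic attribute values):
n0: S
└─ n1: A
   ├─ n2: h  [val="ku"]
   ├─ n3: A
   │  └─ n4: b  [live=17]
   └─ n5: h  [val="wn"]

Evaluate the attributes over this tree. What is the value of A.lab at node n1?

3

1. n1.hot = 21  [21]
2. n2.val = "ku"  [terminal]
3. n3.hot = 27  [A₀.hot + 6]
4. n4.live = 17  [terminal]
5. n3.key = -8  [A.hot + b.live - 52]
6. n3.lab = 12  [b.live - 5]
7. n5.val = "wn"  [terminal]
8. n1.key = 0  [A₁.key * -1 - 8]
9. n1.lab = 3  [A₁.key * 2 + 19]
10. n0.idx = true  [true]
11. n0.tag = 29  [A.key + 29]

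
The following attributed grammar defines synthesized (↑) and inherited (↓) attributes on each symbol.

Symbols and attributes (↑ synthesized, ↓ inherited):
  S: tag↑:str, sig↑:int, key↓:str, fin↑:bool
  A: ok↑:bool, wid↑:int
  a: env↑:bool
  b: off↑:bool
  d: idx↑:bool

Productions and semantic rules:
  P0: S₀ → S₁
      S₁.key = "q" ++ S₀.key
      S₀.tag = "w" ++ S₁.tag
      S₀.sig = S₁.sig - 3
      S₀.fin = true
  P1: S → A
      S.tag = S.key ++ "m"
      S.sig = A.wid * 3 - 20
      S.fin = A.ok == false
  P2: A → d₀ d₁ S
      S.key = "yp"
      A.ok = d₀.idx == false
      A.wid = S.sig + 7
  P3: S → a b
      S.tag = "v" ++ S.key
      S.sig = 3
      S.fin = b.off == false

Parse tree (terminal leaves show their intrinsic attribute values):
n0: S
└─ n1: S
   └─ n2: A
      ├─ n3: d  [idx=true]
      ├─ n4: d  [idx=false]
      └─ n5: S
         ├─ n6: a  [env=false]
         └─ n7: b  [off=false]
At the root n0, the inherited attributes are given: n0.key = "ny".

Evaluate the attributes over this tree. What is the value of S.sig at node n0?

1. n0.key = "ny"  [given at root]
2. n1.key = "qny"  ["q" ++ S₀.key]
3. n3.idx = true  [terminal]
4. n4.idx = false  [terminal]
5. n5.key = "yp"  ["yp"]
6. n6.env = false  [terminal]
7. n7.off = false  [terminal]
8. n5.tag = "vyp"  ["v" ++ S.key]
9. n5.sig = 3  [3]
10. n5.fin = true  [b.off == false]
11. n2.ok = false  [d₀.idx == false]
12. n2.wid = 10  [S.sig + 7]
13. n1.tag = "qnym"  [S.key ++ "m"]
14. n1.sig = 10  [A.wid * 3 - 20]
15. n1.fin = true  [A.ok == false]
16. n0.tag = "wqnym"  ["w" ++ S₁.tag]
17. n0.sig = 7  [S₁.sig - 3]
18. n0.fin = true  [true]

7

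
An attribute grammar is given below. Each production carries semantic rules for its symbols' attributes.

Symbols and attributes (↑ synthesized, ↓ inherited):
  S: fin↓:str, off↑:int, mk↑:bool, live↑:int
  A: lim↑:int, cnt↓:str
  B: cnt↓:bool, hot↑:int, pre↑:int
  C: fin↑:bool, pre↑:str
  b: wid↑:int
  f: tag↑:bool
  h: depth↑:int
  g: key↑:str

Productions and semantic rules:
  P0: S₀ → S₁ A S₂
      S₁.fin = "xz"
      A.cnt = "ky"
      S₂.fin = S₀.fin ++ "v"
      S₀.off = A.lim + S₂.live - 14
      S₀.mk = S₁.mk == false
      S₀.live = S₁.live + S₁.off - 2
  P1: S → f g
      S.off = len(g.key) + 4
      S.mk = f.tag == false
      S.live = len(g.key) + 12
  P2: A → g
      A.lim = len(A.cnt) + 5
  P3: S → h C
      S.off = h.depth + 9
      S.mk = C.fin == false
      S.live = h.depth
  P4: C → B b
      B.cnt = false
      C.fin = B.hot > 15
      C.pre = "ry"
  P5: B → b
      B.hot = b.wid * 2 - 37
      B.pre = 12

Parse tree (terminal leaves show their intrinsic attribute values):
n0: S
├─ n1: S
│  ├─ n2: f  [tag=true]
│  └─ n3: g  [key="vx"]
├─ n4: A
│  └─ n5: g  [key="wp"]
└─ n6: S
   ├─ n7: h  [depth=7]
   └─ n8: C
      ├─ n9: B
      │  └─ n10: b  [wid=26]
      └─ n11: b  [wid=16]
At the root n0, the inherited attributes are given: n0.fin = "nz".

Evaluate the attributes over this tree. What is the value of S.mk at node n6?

true

1. n0.fin = "nz"  [given at root]
2. n1.fin = "xz"  ["xz"]
3. n2.tag = true  [terminal]
4. n3.key = "vx"  [terminal]
5. n1.off = 6  [len(g.key) + 4]
6. n1.mk = false  [f.tag == false]
7. n1.live = 14  [len(g.key) + 12]
8. n4.cnt = "ky"  ["ky"]
9. n5.key = "wp"  [terminal]
10. n4.lim = 7  [len(A.cnt) + 5]
11. n6.fin = "nzv"  [S₀.fin ++ "v"]
12. n7.depth = 7  [terminal]
13. n9.cnt = false  [false]
14. n10.wid = 26  [terminal]
15. n9.hot = 15  [b.wid * 2 - 37]
16. n9.pre = 12  [12]
17. n11.wid = 16  [terminal]
18. n8.fin = false  [B.hot > 15]
19. n8.pre = "ry"  ["ry"]
20. n6.off = 16  [h.depth + 9]
21. n6.mk = true  [C.fin == false]
22. n6.live = 7  [h.depth]
23. n0.off = 0  [A.lim + S₂.live - 14]
24. n0.mk = true  [S₁.mk == false]
25. n0.live = 18  [S₁.live + S₁.off - 2]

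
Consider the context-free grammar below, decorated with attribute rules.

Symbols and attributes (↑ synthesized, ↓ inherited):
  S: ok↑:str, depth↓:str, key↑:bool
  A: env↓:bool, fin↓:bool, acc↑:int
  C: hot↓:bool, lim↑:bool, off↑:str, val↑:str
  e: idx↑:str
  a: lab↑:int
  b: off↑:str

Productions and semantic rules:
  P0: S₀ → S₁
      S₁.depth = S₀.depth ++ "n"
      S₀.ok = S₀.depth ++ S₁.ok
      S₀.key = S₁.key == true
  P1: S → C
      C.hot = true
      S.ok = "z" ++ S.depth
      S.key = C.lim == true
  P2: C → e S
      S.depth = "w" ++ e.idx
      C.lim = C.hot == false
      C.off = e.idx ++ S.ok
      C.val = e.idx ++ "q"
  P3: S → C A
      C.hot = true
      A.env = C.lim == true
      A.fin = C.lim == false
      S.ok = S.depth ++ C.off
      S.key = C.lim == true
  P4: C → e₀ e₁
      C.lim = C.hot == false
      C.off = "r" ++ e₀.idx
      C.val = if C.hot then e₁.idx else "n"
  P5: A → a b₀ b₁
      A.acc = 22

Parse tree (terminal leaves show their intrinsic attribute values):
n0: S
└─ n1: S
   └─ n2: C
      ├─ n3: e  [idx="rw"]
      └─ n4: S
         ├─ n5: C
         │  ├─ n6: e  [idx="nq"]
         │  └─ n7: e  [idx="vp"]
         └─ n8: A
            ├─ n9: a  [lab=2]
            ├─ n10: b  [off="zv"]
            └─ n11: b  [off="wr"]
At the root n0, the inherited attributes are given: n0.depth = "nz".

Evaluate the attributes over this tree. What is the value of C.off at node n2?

"rwwrwrnq"

1. n0.depth = "nz"  [given at root]
2. n1.depth = "nzn"  [S₀.depth ++ "n"]
3. n2.hot = true  [true]
4. n3.idx = "rw"  [terminal]
5. n4.depth = "wrw"  ["w" ++ e.idx]
6. n5.hot = true  [true]
7. n6.idx = "nq"  [terminal]
8. n7.idx = "vp"  [terminal]
9. n5.lim = false  [C.hot == false]
10. n5.off = "rnq"  ["r" ++ e₀.idx]
11. n5.val = "vp"  [if C.hot then e₁.idx else "n"]
12. n8.env = false  [C.lim == true]
13. n8.fin = true  [C.lim == false]
14. n9.lab = 2  [terminal]
15. n10.off = "zv"  [terminal]
16. n11.off = "wr"  [terminal]
17. n8.acc = 22  [22]
18. n4.ok = "wrwrnq"  [S.depth ++ C.off]
19. n4.key = false  [C.lim == true]
20. n2.lim = false  [C.hot == false]
21. n2.off = "rwwrwrnq"  [e.idx ++ S.ok]
22. n2.val = "rwq"  [e.idx ++ "q"]
23. n1.ok = "znzn"  ["z" ++ S.depth]
24. n1.key = false  [C.lim == true]
25. n0.ok = "nzznzn"  [S₀.depth ++ S₁.ok]
26. n0.key = false  [S₁.key == true]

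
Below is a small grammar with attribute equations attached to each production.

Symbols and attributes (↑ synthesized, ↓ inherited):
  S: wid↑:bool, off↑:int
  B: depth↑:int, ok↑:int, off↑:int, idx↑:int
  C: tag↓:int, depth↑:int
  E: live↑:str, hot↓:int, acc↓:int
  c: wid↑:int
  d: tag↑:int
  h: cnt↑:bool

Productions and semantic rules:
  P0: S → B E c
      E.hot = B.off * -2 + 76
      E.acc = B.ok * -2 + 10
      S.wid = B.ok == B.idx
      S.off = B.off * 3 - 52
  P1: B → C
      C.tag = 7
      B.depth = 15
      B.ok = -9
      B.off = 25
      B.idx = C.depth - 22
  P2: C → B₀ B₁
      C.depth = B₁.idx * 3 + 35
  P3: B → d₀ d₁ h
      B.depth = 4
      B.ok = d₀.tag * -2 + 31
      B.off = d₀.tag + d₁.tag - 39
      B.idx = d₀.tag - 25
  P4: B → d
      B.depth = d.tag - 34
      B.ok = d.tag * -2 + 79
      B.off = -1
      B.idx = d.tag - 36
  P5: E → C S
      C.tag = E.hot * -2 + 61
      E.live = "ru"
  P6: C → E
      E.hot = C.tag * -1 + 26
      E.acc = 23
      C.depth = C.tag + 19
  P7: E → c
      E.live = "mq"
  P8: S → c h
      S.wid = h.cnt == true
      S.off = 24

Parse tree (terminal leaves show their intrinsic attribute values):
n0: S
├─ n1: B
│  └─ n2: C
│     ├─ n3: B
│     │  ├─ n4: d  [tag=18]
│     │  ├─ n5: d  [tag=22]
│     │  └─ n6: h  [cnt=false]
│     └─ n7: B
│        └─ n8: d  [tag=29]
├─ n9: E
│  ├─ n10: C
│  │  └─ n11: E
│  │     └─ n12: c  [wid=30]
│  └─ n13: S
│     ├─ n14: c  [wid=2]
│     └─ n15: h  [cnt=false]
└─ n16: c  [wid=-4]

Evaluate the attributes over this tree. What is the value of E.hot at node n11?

1. n2.tag = 7  [7]
2. n4.tag = 18  [terminal]
3. n5.tag = 22  [terminal]
4. n6.cnt = false  [terminal]
5. n3.depth = 4  [4]
6. n3.ok = -5  [d₀.tag * -2 + 31]
7. n3.off = 1  [d₀.tag + d₁.tag - 39]
8. n3.idx = -7  [d₀.tag - 25]
9. n8.tag = 29  [terminal]
10. n7.depth = -5  [d.tag - 34]
11. n7.ok = 21  [d.tag * -2 + 79]
12. n7.off = -1  [-1]
13. n7.idx = -7  [d.tag - 36]
14. n2.depth = 14  [B₁.idx * 3 + 35]
15. n1.depth = 15  [15]
16. n1.ok = -9  [-9]
17. n1.off = 25  [25]
18. n1.idx = -8  [C.depth - 22]
19. n9.hot = 26  [B.off * -2 + 76]
20. n9.acc = 28  [B.ok * -2 + 10]
21. n10.tag = 9  [E.hot * -2 + 61]
22. n11.hot = 17  [C.tag * -1 + 26]
23. n11.acc = 23  [23]
24. n12.wid = 30  [terminal]
25. n11.live = "mq"  ["mq"]
26. n10.depth = 28  [C.tag + 19]
27. n14.wid = 2  [terminal]
28. n15.cnt = false  [terminal]
29. n13.wid = false  [h.cnt == true]
30. n13.off = 24  [24]
31. n9.live = "ru"  ["ru"]
32. n16.wid = -4  [terminal]
33. n0.wid = false  [B.ok == B.idx]
34. n0.off = 23  [B.off * 3 - 52]

17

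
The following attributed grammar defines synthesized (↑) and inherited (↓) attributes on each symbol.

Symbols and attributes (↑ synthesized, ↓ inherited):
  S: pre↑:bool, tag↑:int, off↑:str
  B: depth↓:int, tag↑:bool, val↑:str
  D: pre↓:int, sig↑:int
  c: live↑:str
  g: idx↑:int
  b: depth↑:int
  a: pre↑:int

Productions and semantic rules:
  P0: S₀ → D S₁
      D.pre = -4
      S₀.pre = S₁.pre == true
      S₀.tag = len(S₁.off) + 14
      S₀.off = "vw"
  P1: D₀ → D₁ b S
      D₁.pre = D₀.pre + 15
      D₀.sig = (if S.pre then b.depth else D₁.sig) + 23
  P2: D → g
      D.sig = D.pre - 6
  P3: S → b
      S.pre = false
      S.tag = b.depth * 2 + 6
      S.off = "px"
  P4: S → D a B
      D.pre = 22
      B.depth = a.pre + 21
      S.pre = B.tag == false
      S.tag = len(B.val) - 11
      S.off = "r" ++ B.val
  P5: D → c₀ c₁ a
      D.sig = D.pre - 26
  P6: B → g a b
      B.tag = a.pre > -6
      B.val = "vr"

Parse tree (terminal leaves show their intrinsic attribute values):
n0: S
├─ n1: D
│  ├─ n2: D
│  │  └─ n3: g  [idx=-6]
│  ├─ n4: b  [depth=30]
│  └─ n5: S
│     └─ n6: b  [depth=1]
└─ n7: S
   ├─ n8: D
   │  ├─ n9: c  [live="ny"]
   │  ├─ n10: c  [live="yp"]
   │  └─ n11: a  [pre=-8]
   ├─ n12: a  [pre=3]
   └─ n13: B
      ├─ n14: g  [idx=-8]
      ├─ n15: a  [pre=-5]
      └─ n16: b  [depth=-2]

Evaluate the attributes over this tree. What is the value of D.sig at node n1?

28

1. n1.pre = -4  [-4]
2. n2.pre = 11  [D₀.pre + 15]
3. n3.idx = -6  [terminal]
4. n2.sig = 5  [D.pre - 6]
5. n4.depth = 30  [terminal]
6. n6.depth = 1  [terminal]
7. n5.pre = false  [false]
8. n5.tag = 8  [b.depth * 2 + 6]
9. n5.off = "px"  ["px"]
10. n1.sig = 28  [(if S.pre then b.depth else D₁.sig) + 23]
11. n8.pre = 22  [22]
12. n9.live = "ny"  [terminal]
13. n10.live = "yp"  [terminal]
14. n11.pre = -8  [terminal]
15. n8.sig = -4  [D.pre - 26]
16. n12.pre = 3  [terminal]
17. n13.depth = 24  [a.pre + 21]
18. n14.idx = -8  [terminal]
19. n15.pre = -5  [terminal]
20. n16.depth = -2  [terminal]
21. n13.tag = true  [a.pre > -6]
22. n13.val = "vr"  ["vr"]
23. n7.pre = false  [B.tag == false]
24. n7.tag = -9  [len(B.val) - 11]
25. n7.off = "rvr"  ["r" ++ B.val]
26. n0.pre = false  [S₁.pre == true]
27. n0.tag = 17  [len(S₁.off) + 14]
28. n0.off = "vw"  ["vw"]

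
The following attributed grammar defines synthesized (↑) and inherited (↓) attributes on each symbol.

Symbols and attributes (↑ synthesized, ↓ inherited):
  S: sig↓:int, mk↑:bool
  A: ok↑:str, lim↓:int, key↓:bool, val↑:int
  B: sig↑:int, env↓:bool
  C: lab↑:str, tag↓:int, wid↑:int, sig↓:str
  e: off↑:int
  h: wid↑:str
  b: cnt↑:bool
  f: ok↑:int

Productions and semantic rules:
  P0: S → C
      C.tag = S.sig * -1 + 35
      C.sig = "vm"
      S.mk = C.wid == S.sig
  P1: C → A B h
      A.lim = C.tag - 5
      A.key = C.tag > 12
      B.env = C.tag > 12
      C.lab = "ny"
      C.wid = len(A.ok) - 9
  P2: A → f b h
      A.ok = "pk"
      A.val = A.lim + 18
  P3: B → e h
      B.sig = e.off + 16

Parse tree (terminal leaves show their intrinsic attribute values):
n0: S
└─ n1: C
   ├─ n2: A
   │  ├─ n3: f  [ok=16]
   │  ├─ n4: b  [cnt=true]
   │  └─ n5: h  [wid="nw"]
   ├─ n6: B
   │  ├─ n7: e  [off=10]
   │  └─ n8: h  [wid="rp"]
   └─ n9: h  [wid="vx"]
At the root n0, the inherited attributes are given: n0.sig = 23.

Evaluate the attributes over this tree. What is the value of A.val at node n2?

25

1. n0.sig = 23  [given at root]
2. n1.tag = 12  [S.sig * -1 + 35]
3. n1.sig = "vm"  ["vm"]
4. n2.lim = 7  [C.tag - 5]
5. n2.key = false  [C.tag > 12]
6. n3.ok = 16  [terminal]
7. n4.cnt = true  [terminal]
8. n5.wid = "nw"  [terminal]
9. n2.ok = "pk"  ["pk"]
10. n2.val = 25  [A.lim + 18]
11. n6.env = false  [C.tag > 12]
12. n7.off = 10  [terminal]
13. n8.wid = "rp"  [terminal]
14. n6.sig = 26  [e.off + 16]
15. n9.wid = "vx"  [terminal]
16. n1.lab = "ny"  ["ny"]
17. n1.wid = -7  [len(A.ok) - 9]
18. n0.mk = false  [C.wid == S.sig]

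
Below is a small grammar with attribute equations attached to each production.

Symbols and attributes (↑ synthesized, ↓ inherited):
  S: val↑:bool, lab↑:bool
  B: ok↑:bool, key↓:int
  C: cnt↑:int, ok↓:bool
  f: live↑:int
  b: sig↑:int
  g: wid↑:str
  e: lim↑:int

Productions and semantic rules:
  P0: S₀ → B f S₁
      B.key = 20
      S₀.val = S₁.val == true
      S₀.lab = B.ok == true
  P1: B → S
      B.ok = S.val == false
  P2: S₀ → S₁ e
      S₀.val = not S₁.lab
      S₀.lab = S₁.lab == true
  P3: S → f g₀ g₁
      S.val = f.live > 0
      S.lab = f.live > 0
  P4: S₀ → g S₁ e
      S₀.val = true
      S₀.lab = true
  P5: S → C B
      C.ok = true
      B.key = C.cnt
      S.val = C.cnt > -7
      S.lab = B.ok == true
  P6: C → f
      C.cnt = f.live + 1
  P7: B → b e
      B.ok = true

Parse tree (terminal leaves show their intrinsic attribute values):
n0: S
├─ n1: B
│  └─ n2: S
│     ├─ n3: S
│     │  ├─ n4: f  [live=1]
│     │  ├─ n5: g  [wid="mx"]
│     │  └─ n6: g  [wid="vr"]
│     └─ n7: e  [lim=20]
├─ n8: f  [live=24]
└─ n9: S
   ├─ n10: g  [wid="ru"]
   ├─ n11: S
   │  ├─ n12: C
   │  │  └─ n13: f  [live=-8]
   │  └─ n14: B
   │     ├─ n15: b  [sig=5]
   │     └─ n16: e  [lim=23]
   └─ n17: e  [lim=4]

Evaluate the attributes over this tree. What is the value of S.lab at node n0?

true

1. n1.key = 20  [20]
2. n4.live = 1  [terminal]
3. n5.wid = "mx"  [terminal]
4. n6.wid = "vr"  [terminal]
5. n3.val = true  [f.live > 0]
6. n3.lab = true  [f.live > 0]
7. n7.lim = 20  [terminal]
8. n2.val = false  [not S₁.lab]
9. n2.lab = true  [S₁.lab == true]
10. n1.ok = true  [S.val == false]
11. n8.live = 24  [terminal]
12. n10.wid = "ru"  [terminal]
13. n12.ok = true  [true]
14. n13.live = -8  [terminal]
15. n12.cnt = -7  [f.live + 1]
16. n14.key = -7  [C.cnt]
17. n15.sig = 5  [terminal]
18. n16.lim = 23  [terminal]
19. n14.ok = true  [true]
20. n11.val = false  [C.cnt > -7]
21. n11.lab = true  [B.ok == true]
22. n17.lim = 4  [terminal]
23. n9.val = true  [true]
24. n9.lab = true  [true]
25. n0.val = true  [S₁.val == true]
26. n0.lab = true  [B.ok == true]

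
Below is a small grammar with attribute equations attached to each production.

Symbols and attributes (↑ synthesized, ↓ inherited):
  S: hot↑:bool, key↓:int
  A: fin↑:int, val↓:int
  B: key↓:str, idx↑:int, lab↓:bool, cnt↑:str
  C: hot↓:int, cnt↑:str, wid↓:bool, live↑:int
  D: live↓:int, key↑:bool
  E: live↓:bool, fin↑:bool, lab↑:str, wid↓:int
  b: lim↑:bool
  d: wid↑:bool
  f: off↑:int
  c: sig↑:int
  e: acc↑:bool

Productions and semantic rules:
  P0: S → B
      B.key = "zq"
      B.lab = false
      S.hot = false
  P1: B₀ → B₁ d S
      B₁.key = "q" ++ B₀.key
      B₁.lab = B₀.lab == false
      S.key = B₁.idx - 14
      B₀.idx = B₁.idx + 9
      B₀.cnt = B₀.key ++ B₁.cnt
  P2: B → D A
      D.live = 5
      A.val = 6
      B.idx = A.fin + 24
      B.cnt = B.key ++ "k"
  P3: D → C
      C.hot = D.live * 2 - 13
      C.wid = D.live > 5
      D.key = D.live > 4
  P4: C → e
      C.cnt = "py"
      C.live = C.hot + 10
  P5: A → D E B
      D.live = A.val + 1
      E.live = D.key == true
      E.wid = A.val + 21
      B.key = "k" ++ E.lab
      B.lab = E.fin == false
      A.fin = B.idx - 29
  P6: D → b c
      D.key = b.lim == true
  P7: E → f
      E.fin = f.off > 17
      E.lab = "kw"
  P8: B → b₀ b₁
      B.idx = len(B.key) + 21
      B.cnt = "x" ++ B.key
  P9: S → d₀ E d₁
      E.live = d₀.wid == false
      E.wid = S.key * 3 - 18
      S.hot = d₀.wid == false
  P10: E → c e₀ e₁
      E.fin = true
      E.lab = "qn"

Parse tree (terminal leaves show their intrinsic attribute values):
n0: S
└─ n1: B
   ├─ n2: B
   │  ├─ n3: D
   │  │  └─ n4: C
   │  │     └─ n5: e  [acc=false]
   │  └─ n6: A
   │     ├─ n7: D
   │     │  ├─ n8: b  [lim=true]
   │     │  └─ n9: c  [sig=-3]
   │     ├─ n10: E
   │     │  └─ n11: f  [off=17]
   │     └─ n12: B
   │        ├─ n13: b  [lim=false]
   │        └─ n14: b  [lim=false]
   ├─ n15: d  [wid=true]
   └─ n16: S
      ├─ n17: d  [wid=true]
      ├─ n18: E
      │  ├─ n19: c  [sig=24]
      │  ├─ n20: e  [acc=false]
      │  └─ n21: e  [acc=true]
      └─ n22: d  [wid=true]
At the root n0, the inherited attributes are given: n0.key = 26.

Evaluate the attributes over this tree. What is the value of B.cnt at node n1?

"zqqzqk"

1. n0.key = 26  [given at root]
2. n1.key = "zq"  ["zq"]
3. n1.lab = false  [false]
4. n2.key = "qzq"  ["q" ++ B₀.key]
5. n2.lab = true  [B₀.lab == false]
6. n3.live = 5  [5]
7. n4.hot = -3  [D.live * 2 - 13]
8. n4.wid = false  [D.live > 5]
9. n5.acc = false  [terminal]
10. n4.cnt = "py"  ["py"]
11. n4.live = 7  [C.hot + 10]
12. n3.key = true  [D.live > 4]
13. n6.val = 6  [6]
14. n7.live = 7  [A.val + 1]
15. n8.lim = true  [terminal]
16. n9.sig = -3  [terminal]
17. n7.key = true  [b.lim == true]
18. n10.live = true  [D.key == true]
19. n10.wid = 27  [A.val + 21]
20. n11.off = 17  [terminal]
21. n10.fin = false  [f.off > 17]
22. n10.lab = "kw"  ["kw"]
23. n12.key = "kkw"  ["k" ++ E.lab]
24. n12.lab = true  [E.fin == false]
25. n13.lim = false  [terminal]
26. n14.lim = false  [terminal]
27. n12.idx = 24  [len(B.key) + 21]
28. n12.cnt = "xkkw"  ["x" ++ B.key]
29. n6.fin = -5  [B.idx - 29]
30. n2.idx = 19  [A.fin + 24]
31. n2.cnt = "qzqk"  [B.key ++ "k"]
32. n15.wid = true  [terminal]
33. n16.key = 5  [B₁.idx - 14]
34. n17.wid = true  [terminal]
35. n18.live = false  [d₀.wid == false]
36. n18.wid = -3  [S.key * 3 - 18]
37. n19.sig = 24  [terminal]
38. n20.acc = false  [terminal]
39. n21.acc = true  [terminal]
40. n18.fin = true  [true]
41. n18.lab = "qn"  ["qn"]
42. n22.wid = true  [terminal]
43. n16.hot = false  [d₀.wid == false]
44. n1.idx = 28  [B₁.idx + 9]
45. n1.cnt = "zqqzqk"  [B₀.key ++ B₁.cnt]
46. n0.hot = false  [false]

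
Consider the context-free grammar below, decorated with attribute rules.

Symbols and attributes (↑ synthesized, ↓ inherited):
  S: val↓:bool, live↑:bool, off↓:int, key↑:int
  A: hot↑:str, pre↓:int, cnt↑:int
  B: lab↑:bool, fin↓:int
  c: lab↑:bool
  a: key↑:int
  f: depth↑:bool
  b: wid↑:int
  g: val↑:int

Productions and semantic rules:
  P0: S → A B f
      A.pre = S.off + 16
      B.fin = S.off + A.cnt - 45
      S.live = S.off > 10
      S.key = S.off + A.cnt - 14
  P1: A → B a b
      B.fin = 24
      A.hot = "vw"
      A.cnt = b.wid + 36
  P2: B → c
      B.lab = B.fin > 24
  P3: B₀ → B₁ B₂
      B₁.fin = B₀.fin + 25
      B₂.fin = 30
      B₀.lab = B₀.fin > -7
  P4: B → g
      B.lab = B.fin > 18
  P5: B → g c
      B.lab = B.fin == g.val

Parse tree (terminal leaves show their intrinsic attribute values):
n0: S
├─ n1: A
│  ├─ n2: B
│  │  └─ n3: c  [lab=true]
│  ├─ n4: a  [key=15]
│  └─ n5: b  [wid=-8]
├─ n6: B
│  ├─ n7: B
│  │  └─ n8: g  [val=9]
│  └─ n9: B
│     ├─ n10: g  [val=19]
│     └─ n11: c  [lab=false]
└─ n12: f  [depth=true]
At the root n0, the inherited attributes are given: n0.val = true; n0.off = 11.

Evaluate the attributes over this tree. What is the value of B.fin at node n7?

1. n0.val = true  [given at root]
2. n0.off = 11  [given at root]
3. n1.pre = 27  [S.off + 16]
4. n2.fin = 24  [24]
5. n3.lab = true  [terminal]
6. n2.lab = false  [B.fin > 24]
7. n4.key = 15  [terminal]
8. n5.wid = -8  [terminal]
9. n1.hot = "vw"  ["vw"]
10. n1.cnt = 28  [b.wid + 36]
11. n6.fin = -6  [S.off + A.cnt - 45]
12. n7.fin = 19  [B₀.fin + 25]
13. n8.val = 9  [terminal]
14. n7.lab = true  [B.fin > 18]
15. n9.fin = 30  [30]
16. n10.val = 19  [terminal]
17. n11.lab = false  [terminal]
18. n9.lab = false  [B.fin == g.val]
19. n6.lab = true  [B₀.fin > -7]
20. n12.depth = true  [terminal]
21. n0.live = true  [S.off > 10]
22. n0.key = 25  [S.off + A.cnt - 14]

19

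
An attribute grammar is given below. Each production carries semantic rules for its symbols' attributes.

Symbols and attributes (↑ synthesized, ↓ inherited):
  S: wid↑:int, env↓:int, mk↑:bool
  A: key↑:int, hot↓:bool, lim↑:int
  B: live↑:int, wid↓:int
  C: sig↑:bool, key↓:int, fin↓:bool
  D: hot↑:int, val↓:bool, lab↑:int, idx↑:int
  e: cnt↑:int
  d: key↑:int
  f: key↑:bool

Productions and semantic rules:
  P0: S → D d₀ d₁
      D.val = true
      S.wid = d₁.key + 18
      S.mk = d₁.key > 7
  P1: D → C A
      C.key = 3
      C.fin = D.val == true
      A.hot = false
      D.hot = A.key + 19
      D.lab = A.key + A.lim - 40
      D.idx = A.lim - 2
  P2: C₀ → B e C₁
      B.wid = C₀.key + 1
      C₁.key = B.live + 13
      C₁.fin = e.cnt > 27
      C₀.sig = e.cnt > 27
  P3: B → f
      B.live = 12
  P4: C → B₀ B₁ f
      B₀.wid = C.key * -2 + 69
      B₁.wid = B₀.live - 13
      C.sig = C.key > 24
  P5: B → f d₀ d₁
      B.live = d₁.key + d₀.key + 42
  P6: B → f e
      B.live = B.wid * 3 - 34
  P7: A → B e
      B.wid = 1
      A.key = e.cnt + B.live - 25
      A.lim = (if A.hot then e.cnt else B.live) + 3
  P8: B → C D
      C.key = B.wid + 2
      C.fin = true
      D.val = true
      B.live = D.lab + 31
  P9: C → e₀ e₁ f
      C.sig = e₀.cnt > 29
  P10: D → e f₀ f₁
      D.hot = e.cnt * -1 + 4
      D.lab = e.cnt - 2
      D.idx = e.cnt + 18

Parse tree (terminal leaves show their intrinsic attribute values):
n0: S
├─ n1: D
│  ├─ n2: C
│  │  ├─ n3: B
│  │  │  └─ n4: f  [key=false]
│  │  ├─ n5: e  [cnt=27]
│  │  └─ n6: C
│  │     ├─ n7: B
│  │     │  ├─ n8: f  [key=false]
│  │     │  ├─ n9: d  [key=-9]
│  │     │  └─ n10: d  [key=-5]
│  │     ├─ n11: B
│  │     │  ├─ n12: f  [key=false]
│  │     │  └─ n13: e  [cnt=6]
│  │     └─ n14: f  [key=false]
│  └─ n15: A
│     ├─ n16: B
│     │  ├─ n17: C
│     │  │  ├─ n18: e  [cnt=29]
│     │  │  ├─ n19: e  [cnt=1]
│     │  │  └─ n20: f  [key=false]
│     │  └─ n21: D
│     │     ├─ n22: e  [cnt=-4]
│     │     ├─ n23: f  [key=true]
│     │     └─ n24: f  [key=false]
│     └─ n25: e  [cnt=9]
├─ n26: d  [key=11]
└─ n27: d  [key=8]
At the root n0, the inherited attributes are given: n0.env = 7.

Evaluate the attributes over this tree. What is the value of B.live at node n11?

1. n0.env = 7  [given at root]
2. n1.val = true  [true]
3. n2.key = 3  [3]
4. n2.fin = true  [D.val == true]
5. n3.wid = 4  [C₀.key + 1]
6. n4.key = false  [terminal]
7. n3.live = 12  [12]
8. n5.cnt = 27  [terminal]
9. n6.key = 25  [B.live + 13]
10. n6.fin = false  [e.cnt > 27]
11. n7.wid = 19  [C.key * -2 + 69]
12. n8.key = false  [terminal]
13. n9.key = -9  [terminal]
14. n10.key = -5  [terminal]
15. n7.live = 28  [d₁.key + d₀.key + 42]
16. n11.wid = 15  [B₀.live - 13]
17. n12.key = false  [terminal]
18. n13.cnt = 6  [terminal]
19. n11.live = 11  [B.wid * 3 - 34]
20. n14.key = false  [terminal]
21. n6.sig = true  [C.key > 24]
22. n2.sig = false  [e.cnt > 27]
23. n15.hot = false  [false]
24. n16.wid = 1  [1]
25. n17.key = 3  [B.wid + 2]
26. n17.fin = true  [true]
27. n18.cnt = 29  [terminal]
28. n19.cnt = 1  [terminal]
29. n20.key = false  [terminal]
30. n17.sig = false  [e₀.cnt > 29]
31. n21.val = true  [true]
32. n22.cnt = -4  [terminal]
33. n23.key = true  [terminal]
34. n24.key = false  [terminal]
35. n21.hot = 8  [e.cnt * -1 + 4]
36. n21.lab = -6  [e.cnt - 2]
37. n21.idx = 14  [e.cnt + 18]
38. n16.live = 25  [D.lab + 31]
39. n25.cnt = 9  [terminal]
40. n15.key = 9  [e.cnt + B.live - 25]
41. n15.lim = 28  [(if A.hot then e.cnt else B.live) + 3]
42. n1.hot = 28  [A.key + 19]
43. n1.lab = -3  [A.key + A.lim - 40]
44. n1.idx = 26  [A.lim - 2]
45. n26.key = 11  [terminal]
46. n27.key = 8  [terminal]
47. n0.wid = 26  [d₁.key + 18]
48. n0.mk = true  [d₁.key > 7]

11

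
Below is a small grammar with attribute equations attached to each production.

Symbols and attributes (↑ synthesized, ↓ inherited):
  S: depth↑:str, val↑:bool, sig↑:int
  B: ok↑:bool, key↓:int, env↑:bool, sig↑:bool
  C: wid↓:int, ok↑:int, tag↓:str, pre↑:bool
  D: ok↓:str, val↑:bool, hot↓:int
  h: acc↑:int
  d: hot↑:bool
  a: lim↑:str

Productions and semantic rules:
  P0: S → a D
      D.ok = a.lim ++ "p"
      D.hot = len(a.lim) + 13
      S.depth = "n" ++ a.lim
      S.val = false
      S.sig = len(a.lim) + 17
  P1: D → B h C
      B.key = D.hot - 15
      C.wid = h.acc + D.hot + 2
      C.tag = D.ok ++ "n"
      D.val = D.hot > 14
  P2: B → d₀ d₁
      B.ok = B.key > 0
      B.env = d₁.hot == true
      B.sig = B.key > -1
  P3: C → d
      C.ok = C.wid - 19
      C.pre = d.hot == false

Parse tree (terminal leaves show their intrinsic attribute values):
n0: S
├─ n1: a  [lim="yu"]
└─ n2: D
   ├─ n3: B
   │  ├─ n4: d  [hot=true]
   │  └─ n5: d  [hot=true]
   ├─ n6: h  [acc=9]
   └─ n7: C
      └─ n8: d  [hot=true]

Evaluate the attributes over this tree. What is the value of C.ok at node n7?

7

1. n1.lim = "yu"  [terminal]
2. n2.ok = "yup"  [a.lim ++ "p"]
3. n2.hot = 15  [len(a.lim) + 13]
4. n3.key = 0  [D.hot - 15]
5. n4.hot = true  [terminal]
6. n5.hot = true  [terminal]
7. n3.ok = false  [B.key > 0]
8. n3.env = true  [d₁.hot == true]
9. n3.sig = true  [B.key > -1]
10. n6.acc = 9  [terminal]
11. n7.wid = 26  [h.acc + D.hot + 2]
12. n7.tag = "yupn"  [D.ok ++ "n"]
13. n8.hot = true  [terminal]
14. n7.ok = 7  [C.wid - 19]
15. n7.pre = false  [d.hot == false]
16. n2.val = true  [D.hot > 14]
17. n0.depth = "nyu"  ["n" ++ a.lim]
18. n0.val = false  [false]
19. n0.sig = 19  [len(a.lim) + 17]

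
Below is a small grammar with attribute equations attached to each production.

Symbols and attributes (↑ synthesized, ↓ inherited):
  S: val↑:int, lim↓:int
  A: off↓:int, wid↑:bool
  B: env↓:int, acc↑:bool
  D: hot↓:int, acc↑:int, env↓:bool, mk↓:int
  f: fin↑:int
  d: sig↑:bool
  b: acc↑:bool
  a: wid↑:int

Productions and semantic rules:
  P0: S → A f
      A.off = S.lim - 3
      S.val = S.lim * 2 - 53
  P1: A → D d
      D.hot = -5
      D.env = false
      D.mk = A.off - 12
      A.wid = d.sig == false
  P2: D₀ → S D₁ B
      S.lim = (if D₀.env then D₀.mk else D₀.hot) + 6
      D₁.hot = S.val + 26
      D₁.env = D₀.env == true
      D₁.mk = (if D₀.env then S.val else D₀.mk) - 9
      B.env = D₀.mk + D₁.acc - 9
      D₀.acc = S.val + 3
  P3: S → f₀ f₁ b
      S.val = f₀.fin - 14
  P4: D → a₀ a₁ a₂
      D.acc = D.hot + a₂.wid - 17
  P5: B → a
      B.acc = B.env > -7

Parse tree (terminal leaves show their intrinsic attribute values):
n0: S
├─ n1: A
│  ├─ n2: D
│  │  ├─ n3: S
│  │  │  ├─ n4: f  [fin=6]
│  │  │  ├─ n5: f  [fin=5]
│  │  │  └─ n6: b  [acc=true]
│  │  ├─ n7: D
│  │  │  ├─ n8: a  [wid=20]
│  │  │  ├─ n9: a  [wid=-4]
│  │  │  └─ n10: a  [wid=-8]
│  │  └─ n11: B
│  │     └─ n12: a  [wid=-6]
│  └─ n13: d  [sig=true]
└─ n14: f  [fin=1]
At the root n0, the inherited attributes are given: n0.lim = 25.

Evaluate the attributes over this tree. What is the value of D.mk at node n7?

1

1. n0.lim = 25  [given at root]
2. n1.off = 22  [S.lim - 3]
3. n2.hot = -5  [-5]
4. n2.env = false  [false]
5. n2.mk = 10  [A.off - 12]
6. n3.lim = 1  [(if D₀.env then D₀.mk else D₀.hot) + 6]
7. n4.fin = 6  [terminal]
8. n5.fin = 5  [terminal]
9. n6.acc = true  [terminal]
10. n3.val = -8  [f₀.fin - 14]
11. n7.hot = 18  [S.val + 26]
12. n7.env = false  [D₀.env == true]
13. n7.mk = 1  [(if D₀.env then S.val else D₀.mk) - 9]
14. n8.wid = 20  [terminal]
15. n9.wid = -4  [terminal]
16. n10.wid = -8  [terminal]
17. n7.acc = -7  [D.hot + a₂.wid - 17]
18. n11.env = -6  [D₀.mk + D₁.acc - 9]
19. n12.wid = -6  [terminal]
20. n11.acc = true  [B.env > -7]
21. n2.acc = -5  [S.val + 3]
22. n13.sig = true  [terminal]
23. n1.wid = false  [d.sig == false]
24. n14.fin = 1  [terminal]
25. n0.val = -3  [S.lim * 2 - 53]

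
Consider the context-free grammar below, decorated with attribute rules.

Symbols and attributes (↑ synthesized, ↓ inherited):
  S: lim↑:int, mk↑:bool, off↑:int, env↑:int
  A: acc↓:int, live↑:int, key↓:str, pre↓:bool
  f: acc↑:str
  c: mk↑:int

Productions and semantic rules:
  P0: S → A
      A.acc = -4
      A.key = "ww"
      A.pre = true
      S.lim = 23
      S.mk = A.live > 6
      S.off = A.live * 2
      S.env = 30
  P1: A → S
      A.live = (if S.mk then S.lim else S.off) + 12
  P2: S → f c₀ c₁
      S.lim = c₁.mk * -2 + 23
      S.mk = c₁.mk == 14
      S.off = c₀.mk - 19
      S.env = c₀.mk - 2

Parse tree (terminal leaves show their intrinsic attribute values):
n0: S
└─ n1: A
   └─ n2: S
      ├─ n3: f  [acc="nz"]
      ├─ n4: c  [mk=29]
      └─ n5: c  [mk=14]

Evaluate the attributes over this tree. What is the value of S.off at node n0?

14

1. n1.acc = -4  [-4]
2. n1.key = "ww"  ["ww"]
3. n1.pre = true  [true]
4. n3.acc = "nz"  [terminal]
5. n4.mk = 29  [terminal]
6. n5.mk = 14  [terminal]
7. n2.lim = -5  [c₁.mk * -2 + 23]
8. n2.mk = true  [c₁.mk == 14]
9. n2.off = 10  [c₀.mk - 19]
10. n2.env = 27  [c₀.mk - 2]
11. n1.live = 7  [(if S.mk then S.lim else S.off) + 12]
12. n0.lim = 23  [23]
13. n0.mk = true  [A.live > 6]
14. n0.off = 14  [A.live * 2]
15. n0.env = 30  [30]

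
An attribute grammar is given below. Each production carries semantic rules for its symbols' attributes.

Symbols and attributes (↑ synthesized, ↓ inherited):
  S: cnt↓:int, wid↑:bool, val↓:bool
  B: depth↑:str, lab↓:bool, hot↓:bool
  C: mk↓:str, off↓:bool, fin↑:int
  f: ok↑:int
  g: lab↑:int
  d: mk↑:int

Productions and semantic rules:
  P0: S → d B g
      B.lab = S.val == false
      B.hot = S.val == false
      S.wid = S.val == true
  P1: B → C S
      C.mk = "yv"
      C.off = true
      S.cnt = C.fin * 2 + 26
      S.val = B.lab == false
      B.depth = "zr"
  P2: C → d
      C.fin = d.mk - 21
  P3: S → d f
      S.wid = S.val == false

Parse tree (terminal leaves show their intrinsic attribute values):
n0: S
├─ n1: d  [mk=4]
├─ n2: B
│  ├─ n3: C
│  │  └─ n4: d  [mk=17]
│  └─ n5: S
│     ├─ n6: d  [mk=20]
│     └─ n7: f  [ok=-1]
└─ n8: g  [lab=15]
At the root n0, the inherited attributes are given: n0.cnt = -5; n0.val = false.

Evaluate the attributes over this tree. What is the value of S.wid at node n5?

1. n0.cnt = -5  [given at root]
2. n0.val = false  [given at root]
3. n1.mk = 4  [terminal]
4. n2.lab = true  [S.val == false]
5. n2.hot = true  [S.val == false]
6. n3.mk = "yv"  ["yv"]
7. n3.off = true  [true]
8. n4.mk = 17  [terminal]
9. n3.fin = -4  [d.mk - 21]
10. n5.cnt = 18  [C.fin * 2 + 26]
11. n5.val = false  [B.lab == false]
12. n6.mk = 20  [terminal]
13. n7.ok = -1  [terminal]
14. n5.wid = true  [S.val == false]
15. n2.depth = "zr"  ["zr"]
16. n8.lab = 15  [terminal]
17. n0.wid = false  [S.val == true]

true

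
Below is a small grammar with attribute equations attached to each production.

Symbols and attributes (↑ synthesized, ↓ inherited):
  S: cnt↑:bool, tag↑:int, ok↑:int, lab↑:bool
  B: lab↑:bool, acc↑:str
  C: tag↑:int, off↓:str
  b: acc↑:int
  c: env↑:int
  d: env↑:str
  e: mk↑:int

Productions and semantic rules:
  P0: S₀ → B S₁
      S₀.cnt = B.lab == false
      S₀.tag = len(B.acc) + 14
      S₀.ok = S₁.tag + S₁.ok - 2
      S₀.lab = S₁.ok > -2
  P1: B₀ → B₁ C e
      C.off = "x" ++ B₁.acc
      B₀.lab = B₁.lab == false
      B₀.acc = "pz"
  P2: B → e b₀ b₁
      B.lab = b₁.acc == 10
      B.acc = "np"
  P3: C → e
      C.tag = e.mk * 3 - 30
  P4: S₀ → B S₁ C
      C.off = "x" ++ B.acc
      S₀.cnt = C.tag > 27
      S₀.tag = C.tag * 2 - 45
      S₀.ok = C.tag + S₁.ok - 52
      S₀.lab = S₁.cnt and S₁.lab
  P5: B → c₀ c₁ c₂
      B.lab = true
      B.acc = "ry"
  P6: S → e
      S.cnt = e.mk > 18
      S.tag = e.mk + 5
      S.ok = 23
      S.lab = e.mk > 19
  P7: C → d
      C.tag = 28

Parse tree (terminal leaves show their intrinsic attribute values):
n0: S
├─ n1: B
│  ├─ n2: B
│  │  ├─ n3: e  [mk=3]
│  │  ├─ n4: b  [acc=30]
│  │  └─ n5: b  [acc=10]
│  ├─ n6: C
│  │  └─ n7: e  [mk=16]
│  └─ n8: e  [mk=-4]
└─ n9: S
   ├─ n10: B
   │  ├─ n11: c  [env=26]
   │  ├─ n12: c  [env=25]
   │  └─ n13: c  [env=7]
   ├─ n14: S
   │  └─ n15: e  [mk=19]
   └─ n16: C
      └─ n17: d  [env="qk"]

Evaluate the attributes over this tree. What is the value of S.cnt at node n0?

true

1. n3.mk = 3  [terminal]
2. n4.acc = 30  [terminal]
3. n5.acc = 10  [terminal]
4. n2.lab = true  [b₁.acc == 10]
5. n2.acc = "np"  ["np"]
6. n6.off = "xnp"  ["x" ++ B₁.acc]
7. n7.mk = 16  [terminal]
8. n6.tag = 18  [e.mk * 3 - 30]
9. n8.mk = -4  [terminal]
10. n1.lab = false  [B₁.lab == false]
11. n1.acc = "pz"  ["pz"]
12. n11.env = 26  [terminal]
13. n12.env = 25  [terminal]
14. n13.env = 7  [terminal]
15. n10.lab = true  [true]
16. n10.acc = "ry"  ["ry"]
17. n15.mk = 19  [terminal]
18. n14.cnt = true  [e.mk > 18]
19. n14.tag = 24  [e.mk + 5]
20. n14.ok = 23  [23]
21. n14.lab = false  [e.mk > 19]
22. n16.off = "xry"  ["x" ++ B.acc]
23. n17.env = "qk"  [terminal]
24. n16.tag = 28  [28]
25. n9.cnt = true  [C.tag > 27]
26. n9.tag = 11  [C.tag * 2 - 45]
27. n9.ok = -1  [C.tag + S₁.ok - 52]
28. n9.lab = false  [S₁.cnt and S₁.lab]
29. n0.cnt = true  [B.lab == false]
30. n0.tag = 16  [len(B.acc) + 14]
31. n0.ok = 8  [S₁.tag + S₁.ok - 2]
32. n0.lab = true  [S₁.ok > -2]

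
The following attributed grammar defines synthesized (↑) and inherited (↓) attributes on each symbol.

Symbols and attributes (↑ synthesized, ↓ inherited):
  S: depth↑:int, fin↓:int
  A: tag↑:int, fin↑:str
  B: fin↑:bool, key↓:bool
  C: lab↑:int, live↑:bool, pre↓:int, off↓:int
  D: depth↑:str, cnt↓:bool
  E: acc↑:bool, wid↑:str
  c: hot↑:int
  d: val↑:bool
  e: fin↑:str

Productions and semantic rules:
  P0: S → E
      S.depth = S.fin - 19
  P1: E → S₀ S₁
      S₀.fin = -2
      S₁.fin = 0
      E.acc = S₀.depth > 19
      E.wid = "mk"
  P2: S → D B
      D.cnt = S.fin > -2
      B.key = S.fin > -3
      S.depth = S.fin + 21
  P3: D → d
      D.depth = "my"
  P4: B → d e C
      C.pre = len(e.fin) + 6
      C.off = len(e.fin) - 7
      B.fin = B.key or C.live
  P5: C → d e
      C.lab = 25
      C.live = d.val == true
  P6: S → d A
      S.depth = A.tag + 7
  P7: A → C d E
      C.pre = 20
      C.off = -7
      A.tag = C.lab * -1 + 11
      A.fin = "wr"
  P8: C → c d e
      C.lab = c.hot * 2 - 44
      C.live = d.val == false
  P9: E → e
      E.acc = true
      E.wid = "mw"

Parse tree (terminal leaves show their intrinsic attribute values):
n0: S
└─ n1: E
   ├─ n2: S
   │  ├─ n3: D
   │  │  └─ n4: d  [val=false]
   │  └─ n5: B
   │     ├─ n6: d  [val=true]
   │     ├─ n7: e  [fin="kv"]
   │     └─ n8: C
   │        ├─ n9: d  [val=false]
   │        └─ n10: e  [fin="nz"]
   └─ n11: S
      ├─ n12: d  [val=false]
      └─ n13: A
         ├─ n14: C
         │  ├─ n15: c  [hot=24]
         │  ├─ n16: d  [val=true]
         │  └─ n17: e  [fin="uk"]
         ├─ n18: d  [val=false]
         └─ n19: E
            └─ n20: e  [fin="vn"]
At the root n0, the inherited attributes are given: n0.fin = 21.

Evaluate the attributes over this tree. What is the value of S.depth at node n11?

1. n0.fin = 21  [given at root]
2. n2.fin = -2  [-2]
3. n3.cnt = false  [S.fin > -2]
4. n4.val = false  [terminal]
5. n3.depth = "my"  ["my"]
6. n5.key = true  [S.fin > -3]
7. n6.val = true  [terminal]
8. n7.fin = "kv"  [terminal]
9. n8.pre = 8  [len(e.fin) + 6]
10. n8.off = -5  [len(e.fin) - 7]
11. n9.val = false  [terminal]
12. n10.fin = "nz"  [terminal]
13. n8.lab = 25  [25]
14. n8.live = false  [d.val == true]
15. n5.fin = true  [B.key or C.live]
16. n2.depth = 19  [S.fin + 21]
17. n11.fin = 0  [0]
18. n12.val = false  [terminal]
19. n14.pre = 20  [20]
20. n14.off = -7  [-7]
21. n15.hot = 24  [terminal]
22. n16.val = true  [terminal]
23. n17.fin = "uk"  [terminal]
24. n14.lab = 4  [c.hot * 2 - 44]
25. n14.live = false  [d.val == false]
26. n18.val = false  [terminal]
27. n20.fin = "vn"  [terminal]
28. n19.acc = true  [true]
29. n19.wid = "mw"  ["mw"]
30. n13.tag = 7  [C.lab * -1 + 11]
31. n13.fin = "wr"  ["wr"]
32. n11.depth = 14  [A.tag + 7]
33. n1.acc = false  [S₀.depth > 19]
34. n1.wid = "mk"  ["mk"]
35. n0.depth = 2  [S.fin - 19]

14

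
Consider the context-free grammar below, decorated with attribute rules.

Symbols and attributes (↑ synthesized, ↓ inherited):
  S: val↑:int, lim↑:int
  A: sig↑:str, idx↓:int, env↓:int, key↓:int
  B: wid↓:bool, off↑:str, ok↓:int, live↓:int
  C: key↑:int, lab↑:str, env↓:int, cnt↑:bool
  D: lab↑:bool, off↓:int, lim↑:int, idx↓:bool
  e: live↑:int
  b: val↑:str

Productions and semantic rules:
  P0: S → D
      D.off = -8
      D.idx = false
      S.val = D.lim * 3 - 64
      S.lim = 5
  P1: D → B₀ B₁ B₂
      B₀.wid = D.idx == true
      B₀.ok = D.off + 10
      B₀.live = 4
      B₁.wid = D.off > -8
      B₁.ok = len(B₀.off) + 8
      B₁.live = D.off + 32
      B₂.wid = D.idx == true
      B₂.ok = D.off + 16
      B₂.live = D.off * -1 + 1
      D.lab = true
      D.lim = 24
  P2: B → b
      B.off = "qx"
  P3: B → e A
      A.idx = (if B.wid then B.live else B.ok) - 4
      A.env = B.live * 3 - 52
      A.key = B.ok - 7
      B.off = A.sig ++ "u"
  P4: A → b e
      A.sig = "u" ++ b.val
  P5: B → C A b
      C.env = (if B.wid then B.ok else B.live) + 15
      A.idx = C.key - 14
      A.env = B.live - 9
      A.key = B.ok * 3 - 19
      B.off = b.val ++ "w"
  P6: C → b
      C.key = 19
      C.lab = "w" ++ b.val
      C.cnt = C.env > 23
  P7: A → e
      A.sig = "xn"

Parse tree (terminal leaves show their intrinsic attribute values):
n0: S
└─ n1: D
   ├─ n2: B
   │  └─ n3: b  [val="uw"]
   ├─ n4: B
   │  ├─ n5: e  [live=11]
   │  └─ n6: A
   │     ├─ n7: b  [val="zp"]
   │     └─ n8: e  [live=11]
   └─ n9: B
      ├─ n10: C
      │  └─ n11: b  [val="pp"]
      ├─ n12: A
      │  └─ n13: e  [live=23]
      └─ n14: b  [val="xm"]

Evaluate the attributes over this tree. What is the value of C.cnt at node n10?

1. n1.off = -8  [-8]
2. n1.idx = false  [false]
3. n2.wid = false  [D.idx == true]
4. n2.ok = 2  [D.off + 10]
5. n2.live = 4  [4]
6. n3.val = "uw"  [terminal]
7. n2.off = "qx"  ["qx"]
8. n4.wid = false  [D.off > -8]
9. n4.ok = 10  [len(B₀.off) + 8]
10. n4.live = 24  [D.off + 32]
11. n5.live = 11  [terminal]
12. n6.idx = 6  [(if B.wid then B.live else B.ok) - 4]
13. n6.env = 20  [B.live * 3 - 52]
14. n6.key = 3  [B.ok - 7]
15. n7.val = "zp"  [terminal]
16. n8.live = 11  [terminal]
17. n6.sig = "uzp"  ["u" ++ b.val]
18. n4.off = "uzpu"  [A.sig ++ "u"]
19. n9.wid = false  [D.idx == true]
20. n9.ok = 8  [D.off + 16]
21. n9.live = 9  [D.off * -1 + 1]
22. n10.env = 24  [(if B.wid then B.ok else B.live) + 15]
23. n11.val = "pp"  [terminal]
24. n10.key = 19  [19]
25. n10.lab = "wpp"  ["w" ++ b.val]
26. n10.cnt = true  [C.env > 23]
27. n12.idx = 5  [C.key - 14]
28. n12.env = 0  [B.live - 9]
29. n12.key = 5  [B.ok * 3 - 19]
30. n13.live = 23  [terminal]
31. n12.sig = "xn"  ["xn"]
32. n14.val = "xm"  [terminal]
33. n9.off = "xmw"  [b.val ++ "w"]
34. n1.lab = true  [true]
35. n1.lim = 24  [24]
36. n0.val = 8  [D.lim * 3 - 64]
37. n0.lim = 5  [5]

true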